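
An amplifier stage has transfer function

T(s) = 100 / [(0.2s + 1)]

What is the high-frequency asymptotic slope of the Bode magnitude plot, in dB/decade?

-20 dB/decade

Each pole contributes −20 dB/decade at high frequency; each zero contributes +20 dB/decade.
Net: 0 zero(s) − 1 pole(s) → -20 dB/decade.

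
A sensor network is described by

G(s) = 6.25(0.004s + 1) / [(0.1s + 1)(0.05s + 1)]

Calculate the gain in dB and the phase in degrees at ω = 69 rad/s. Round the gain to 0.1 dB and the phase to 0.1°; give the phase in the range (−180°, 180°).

At ω = 69 rad/s:
zero (1 + j69·0.004) = 1 + j0.276 → |·| ≈ 1.0374, ∠ ≈ 15.43°
pole (1 + j69·0.1) = 1 + j6.9 → |·| ≈ 6.9721, ∠ ≈ 81.75°
pole (1 + j69·0.05) = 1 + j3.45 → |·| ≈ 3.592, ∠ ≈ 73.84°
|G| = 6.25 · 1.0374 / (6.9721 · 3.592) ≈ 0.2589
Gain = 20 log₁₀(0.2589) ≈ -11.74 dB
∠G = (15.43°) − (81.75° + 73.84°) = -140.16°

-11.7 dB, -140.2°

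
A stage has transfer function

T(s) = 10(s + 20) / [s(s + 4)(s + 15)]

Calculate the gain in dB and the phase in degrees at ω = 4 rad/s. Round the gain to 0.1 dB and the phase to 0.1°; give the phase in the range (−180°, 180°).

-4.7 dB, -138.6°

At s = jω = j4:
zero (s+20): 20 + j4 → |·| = √(20²+4²) = √416 ≈ 20.396, ∠ = arctan(4/20) ≈ 11.31°
pole (s+4): 4 + j4 → |·| = √(4²+4²) = √32 ≈ 5.6569, ∠ = arctan(4/4) ≈ 45.00°
pole (s+15): 15 + j4 → |·| = √(15²+4²) = √241 ≈ 15.524, ∠ = arctan(4/15) ≈ 14.93°
pole at origin: |s| = 4, ∠ = 90.00° (in denominator)
|T| = 10 · 20.396 / 351.27 ≈ 0.58064
Gain = 20 log₁₀(0.58064) ≈ -4.72 dB
∠T = 11.31° − 149.93° = -138.62°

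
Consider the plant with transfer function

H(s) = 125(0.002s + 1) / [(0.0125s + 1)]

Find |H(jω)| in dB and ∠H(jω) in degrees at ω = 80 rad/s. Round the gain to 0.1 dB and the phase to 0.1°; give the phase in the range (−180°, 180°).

At ω = 80 rad/s:
zero (1 + j80·0.002) = 1 + j0.16 → |·| ≈ 1.0127, ∠ ≈ 9.09°
pole (1 + j80·0.0125) = 1 + j1 → |·| ≈ 1.4142, ∠ ≈ 45.00°
|H| = 125 · 1.0127 / (1.4142) ≈ 89.512
Gain = 20 log₁₀(89.512) ≈ 39.04 dB
∠H = (9.09°) − (45.00°) = -35.91°

39.0 dB, -35.9°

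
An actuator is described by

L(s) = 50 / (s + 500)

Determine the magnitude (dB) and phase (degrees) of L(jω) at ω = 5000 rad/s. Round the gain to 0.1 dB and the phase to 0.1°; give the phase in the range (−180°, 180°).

Substitute s = j5000:
Numerator: 50 = 50 + j0
Denominator: (j5000) + 500 = 500 + j5000
|N| = √(50² + 0²) ≈ 50, ∠N ≈ 0.00°
|D| = √(500² + 5000²) ≈ 5024.9, ∠D ≈ 84.29°
|L| = 50 / 5024.9 ≈ 0.0099504
Gain = 20 log₁₀(0.0099504) ≈ -40.04 dB
∠L = 0.00° − 84.29° = -84.29°

-40.0 dB, -84.3°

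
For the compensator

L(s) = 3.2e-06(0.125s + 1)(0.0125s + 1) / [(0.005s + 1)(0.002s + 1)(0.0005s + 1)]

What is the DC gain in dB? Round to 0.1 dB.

-109.9 dB

L(0) = 3.2e-06 · 1 / 1 ≈ 3.2e-06
20 log₁₀(3.2e-06) ≈ -109.90 dB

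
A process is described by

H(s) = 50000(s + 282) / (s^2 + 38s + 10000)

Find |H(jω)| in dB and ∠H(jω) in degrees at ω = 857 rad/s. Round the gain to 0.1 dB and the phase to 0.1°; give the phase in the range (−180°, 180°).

At s = jω = j857:
zero (s+282): 282 + j857 → |·| = √(282²+857²) = √813973 ≈ 902.2, ∠ = arctan(857/282) ≈ 71.79°
quadratic: (j857)² + 38·j857 + 10000 = -724449 + j32566 → |·| ≈ 7.2518e+05, ∠ ≈ 177.43°
|H| = 50000 · 902.2 / 7.2518e+05 ≈ 62.205
Gain = 20 log₁₀(62.205) ≈ 35.88 dB
∠H = 71.79° − 177.43° = -105.64°

35.9 dB, -105.6°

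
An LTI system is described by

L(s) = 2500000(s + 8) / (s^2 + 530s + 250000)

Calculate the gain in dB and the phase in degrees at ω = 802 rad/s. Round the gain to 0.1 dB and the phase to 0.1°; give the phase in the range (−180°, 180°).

70.8 dB, -43.3°

At s = jω = j802:
zero (s+8): 8 + j802 → |·| = √(8²+802²) = √643268 ≈ 802.04, ∠ = arctan(802/8) ≈ 89.43°
quadratic: (j802)² + 530·j802 + 250000 = -393204 + j425060 → |·| ≈ 5.7904e+05, ∠ ≈ 132.77°
|L| = 2500000 · 802.04 / 5.7904e+05 ≈ 3462.8
Gain = 20 log₁₀(3462.8) ≈ 70.79 dB
∠L = 89.43° − 132.77° = -43.34°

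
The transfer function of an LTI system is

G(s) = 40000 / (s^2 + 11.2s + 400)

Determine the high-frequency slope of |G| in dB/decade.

-40 dB/decade

Each pole contributes −20 dB/decade at high frequency; each zero contributes +20 dB/decade.
Net: 0 zero(s) − 2 pole(s) → -40 dB/decade.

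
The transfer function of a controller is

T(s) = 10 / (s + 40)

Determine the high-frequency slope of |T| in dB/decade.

-20 dB/decade

Each pole contributes −20 dB/decade at high frequency; each zero contributes +20 dB/decade.
Net: 0 zero(s) − 1 pole(s) → -20 dB/decade.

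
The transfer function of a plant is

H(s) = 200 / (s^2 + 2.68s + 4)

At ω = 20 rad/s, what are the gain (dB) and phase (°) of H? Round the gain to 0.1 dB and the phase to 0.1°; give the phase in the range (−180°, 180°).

At s = jω = j20:
quadratic: (j20)² + 2.68·j20 + 4 = -396 + j53.6 → |·| ≈ 399.61, ∠ ≈ 172.29°
|H| = 200 / 399.61 ≈ 0.50049
Gain = 20 log₁₀(0.50049) ≈ -6.01 dB
∠H = 0.00° − 172.29° = -172.29°

-6.0 dB, -172.3°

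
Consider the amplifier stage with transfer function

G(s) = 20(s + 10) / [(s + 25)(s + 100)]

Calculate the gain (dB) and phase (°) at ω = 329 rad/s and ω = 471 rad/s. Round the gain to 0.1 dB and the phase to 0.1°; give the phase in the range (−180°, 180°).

ω = 329: -24.7 dB, -70.5°; ω = 471: -27.6 dB, -76.2°

At s = jω = j329:
zero (s+10): 10 + j329 → |·| = √(10²+329²) = √108341 ≈ 329.15, ∠ = arctan(329/10) ≈ 88.26°
pole (s+25): 25 + j329 → |·| = √(25²+329²) = √108866 ≈ 329.95, ∠ = arctan(329/25) ≈ 85.65°
pole (s+100): 100 + j329 → |·| = √(100²+329²) = √118241 ≈ 343.86, ∠ = arctan(329/100) ≈ 73.09°
|G| = 20 · 329.15 / 1.1346e+05 ≈ 0.05802
Gain = 20 log₁₀(0.05802) ≈ -24.73 dB
∠G = 88.26° − 158.74° = -70.48°

At s = jω = j471:
zero (s+10): 10 + j471 → |·| = √(10²+471²) = √221941 ≈ 471.11, ∠ = arctan(471/10) ≈ 88.78°
pole (s+25): 25 + j471 → |·| = √(25²+471²) = √222466 ≈ 471.66, ∠ = arctan(471/25) ≈ 86.96°
pole (s+100): 100 + j471 → |·| = √(100²+471²) = √231841 ≈ 481.5, ∠ = arctan(471/100) ≈ 78.01°
|G| = 20 · 471.11 / 2.271e+05 ≈ 0.041489
Gain = 20 log₁₀(0.041489) ≈ -27.64 dB
∠G = 88.78° − 164.97° = -76.19°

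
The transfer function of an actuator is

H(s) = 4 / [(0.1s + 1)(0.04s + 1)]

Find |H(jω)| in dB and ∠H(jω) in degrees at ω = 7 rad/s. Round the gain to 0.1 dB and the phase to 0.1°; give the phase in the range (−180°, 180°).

At ω = 7 rad/s:
pole (1 + j7·0.1) = 1 + j0.7 → |·| ≈ 1.2207, ∠ ≈ 34.99°
pole (1 + j7·0.04) = 1 + j0.28 → |·| ≈ 1.0385, ∠ ≈ 15.64°
|H| = 4 · 1 / (1.2207 · 1.0385) ≈ 3.1553
Gain = 20 log₁₀(3.1553) ≈ 9.98 dB
∠H = (0°) − (34.99° + 15.64°) = -50.63°

10.0 dB, -50.6°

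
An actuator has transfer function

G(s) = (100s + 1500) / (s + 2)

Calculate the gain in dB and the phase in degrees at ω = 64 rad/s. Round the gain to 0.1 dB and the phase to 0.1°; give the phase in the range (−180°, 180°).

40.2 dB, -11.4°

Substitute s = j64:
Numerator: 100(j64) + 1500 = 1500 + j6400
Denominator: (j64) + 2 = 2 + j64
|N| = √(1500² + 6400²) ≈ 6573.4, ∠N ≈ 76.81°
|D| = √(2² + 64²) ≈ 64.031, ∠D ≈ 88.21°
|G| = 6573.4 / 64.031 ≈ 102.66
Gain = 20 log₁₀(102.66) ≈ 40.23 dB
∠G = 76.81° − 88.21° = -11.40°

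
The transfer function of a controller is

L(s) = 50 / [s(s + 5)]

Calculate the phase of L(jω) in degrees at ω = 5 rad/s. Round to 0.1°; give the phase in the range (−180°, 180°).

At s = jω = j5:
pole (s+5): 5 + j5 → |·| = √(5²+5²) = √50 ≈ 7.0711, ∠ = arctan(5/5) ≈ 45.00°
pole at origin: |s| = 5, ∠ = 90.00° (in denominator)
∠L = 0.00° − 135.00° = -135.00°

-135.0°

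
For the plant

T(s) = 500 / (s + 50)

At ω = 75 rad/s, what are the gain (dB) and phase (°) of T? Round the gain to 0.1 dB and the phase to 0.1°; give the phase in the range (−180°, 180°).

14.9 dB, -56.3°

Substitute s = j75:
Numerator: 500 = 500 + j0
Denominator: (j75) + 50 = 50 + j75
|N| = √(500² + 0²) ≈ 500, ∠N ≈ 0.00°
|D| = √(50² + 75²) ≈ 90.139, ∠D ≈ 56.31°
|T| = 500 / 90.139 ≈ 5.547
Gain = 20 log₁₀(5.547) ≈ 14.88 dB
∠T = 0.00° − 56.31° = -56.31°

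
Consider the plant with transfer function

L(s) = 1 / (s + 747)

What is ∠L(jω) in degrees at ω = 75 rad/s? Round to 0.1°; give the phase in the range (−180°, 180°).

At s = jω = j75:
pole (s+747): 747 + j75 → |·| = √(747²+75²) = √563634 ≈ 750.76, ∠ = arctan(75/747) ≈ 5.73°
∠L = 0.00° − 5.73° = -5.73°

-5.7°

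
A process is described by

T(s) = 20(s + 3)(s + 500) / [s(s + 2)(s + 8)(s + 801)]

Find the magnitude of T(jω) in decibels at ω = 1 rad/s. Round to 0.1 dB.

6.8 dB

At s = jω = j1:
zero (s+3): 3 + j1 → |·| = √(3²+1²) = √10 ≈ 3.1623, ∠ = arctan(1/3) ≈ 18.43°
zero (s+500): 500 + j1 → |·| = √(500²+1²) = √250001 ≈ 500, ∠ = arctan(1/500) ≈ 0.11°
pole (s+2): 2 + j1 → |·| = √(2²+1²) = √5 ≈ 2.2361, ∠ = arctan(1/2) ≈ 26.57°
pole (s+8): 8 + j1 → |·| = √(8²+1²) = √65 ≈ 8.0623, ∠ = arctan(1/8) ≈ 7.13°
pole (s+801): 801 + j1 → |·| = √(801²+1²) = √641602 ≈ 801, ∠ = arctan(1/801) ≈ 0.07°
pole at origin: |s| = 1, ∠ = 90.00° (in denominator)
|T| = 20 · 1581.2 / 14441 ≈ 2.1899
Gain = 20 log₁₀(2.1899) ≈ 6.81 dB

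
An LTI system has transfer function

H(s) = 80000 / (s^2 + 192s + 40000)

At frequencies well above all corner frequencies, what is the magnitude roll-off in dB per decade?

-40 dB/decade

Each pole contributes −20 dB/decade at high frequency; each zero contributes +20 dB/decade.
Net: 0 zero(s) − 2 pole(s) → -40 dB/decade.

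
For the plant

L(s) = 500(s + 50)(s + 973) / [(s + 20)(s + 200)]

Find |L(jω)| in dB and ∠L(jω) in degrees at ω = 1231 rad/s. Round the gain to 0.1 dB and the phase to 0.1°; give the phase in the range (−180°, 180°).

At s = jω = j1231:
zero (s+50): 50 + j1231 → |·| = √(50²+1231²) = √1517861 ≈ 1232, ∠ = arctan(1231/50) ≈ 87.67°
zero (s+973): 973 + j1231 → |·| = √(973²+1231²) = √2462090 ≈ 1569.1, ∠ = arctan(1231/973) ≈ 51.68°
pole (s+20): 20 + j1231 → |·| = √(20²+1231²) = √1515761 ≈ 1231.2, ∠ = arctan(1231/20) ≈ 89.07°
pole (s+200): 200 + j1231 → |·| = √(200²+1231²) = √1555361 ≈ 1247.1, ∠ = arctan(1231/200) ≈ 80.77°
|L| = 500 · 1.9331e+06 / 1.5354e+06 ≈ 629.51
Gain = 20 log₁₀(629.51) ≈ 55.98 dB
∠L = 139.35° − 169.84° = -30.49°

56.0 dB, -30.5°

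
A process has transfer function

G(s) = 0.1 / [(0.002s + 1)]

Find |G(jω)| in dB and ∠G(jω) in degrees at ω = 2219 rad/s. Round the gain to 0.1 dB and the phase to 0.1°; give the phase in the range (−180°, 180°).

At ω = 2219 rad/s:
pole (1 + j2219·0.002) = 1 + j4.438 → |·| ≈ 4.5493, ∠ ≈ 77.30°
|G| = 0.1 · 1 / (4.5493) ≈ 0.021981
Gain = 20 log₁₀(0.021981) ≈ -33.16 dB
∠G = (0°) − (77.30°) = -77.30°

-33.2 dB, -77.3°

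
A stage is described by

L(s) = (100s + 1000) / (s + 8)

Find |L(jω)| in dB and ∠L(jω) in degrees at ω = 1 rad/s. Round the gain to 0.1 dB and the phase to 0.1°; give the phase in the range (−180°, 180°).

41.9 dB, -1.4°

Substitute s = j1:
Numerator: 100(j1) + 1000 = 1000 + j100
Denominator: (j1) + 8 = 8 + j1
|N| = √(1000² + 100²) ≈ 1005, ∠N ≈ 5.71°
|D| = √(8² + 1²) ≈ 8.0623, ∠D ≈ 7.13°
|L| = 1005 / 8.0623 ≈ 124.65
Gain = 20 log₁₀(124.65) ≈ 41.91 dB
∠L = 5.71° − 7.13° = -1.42°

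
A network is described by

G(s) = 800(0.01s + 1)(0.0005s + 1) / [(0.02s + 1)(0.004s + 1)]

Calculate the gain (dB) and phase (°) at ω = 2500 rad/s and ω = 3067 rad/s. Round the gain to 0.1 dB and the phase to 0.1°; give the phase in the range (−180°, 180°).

At ω = 2500 rad/s:
zero (1 + j2500·0.01) = 1 + j25 → |·| ≈ 25.02, ∠ ≈ 87.71°
zero (1 + j2500·0.0005) = 1 + j1.25 → |·| ≈ 1.6008, ∠ ≈ 51.34°
pole (1 + j2500·0.02) = 1 + j50 → |·| ≈ 50.01, ∠ ≈ 88.85°
pole (1 + j2500·0.004) = 1 + j10 → |·| ≈ 10.05, ∠ ≈ 84.29°
|G| = 800 · 25.02 · 1.6008 / (50.01 · 10.05) ≈ 63.752
Gain = 20 log₁₀(63.752) ≈ 36.09 dB
∠G = (87.71° + 51.34°) − (88.85° + 84.29°) = -34.09°

At ω = 3067 rad/s:
zero (1 + j3067·0.01) = 1 + j30.67 → |·| ≈ 30.686, ∠ ≈ 88.13°
zero (1 + j3067·0.0005) = 1 + j1.5335 → |·| ≈ 1.8307, ∠ ≈ 56.89°
pole (1 + j3067·0.02) = 1 + j61.34 → |·| ≈ 61.348, ∠ ≈ 89.07°
pole (1 + j3067·0.004) = 1 + j12.268 → |·| ≈ 12.309, ∠ ≈ 85.34°
|G| = 800 · 30.686 · 1.8307 / (61.348 · 12.309) ≈ 59.515
Gain = 20 log₁₀(59.515) ≈ 35.49 dB
∠G = (88.13° + 56.89°) − (89.07° + 85.34°) = -29.39°

ω = 2500: 36.1 dB, -34.1°; ω = 3067: 35.5 dB, -29.4°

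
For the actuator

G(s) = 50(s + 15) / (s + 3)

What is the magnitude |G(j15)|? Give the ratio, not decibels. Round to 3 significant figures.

69.3

At s = jω = j15:
zero (s+15): 15 + j15 → |·| = √(15²+15²) = √450 ≈ 21.213, ∠ = arctan(15/15) ≈ 45.00°
pole (s+3): 3 + j15 → |·| = √(3²+15²) = √234 ≈ 15.297, ∠ = arctan(15/3) ≈ 78.69°
|G| = 50 · 21.213 / 15.297 ≈ 69.337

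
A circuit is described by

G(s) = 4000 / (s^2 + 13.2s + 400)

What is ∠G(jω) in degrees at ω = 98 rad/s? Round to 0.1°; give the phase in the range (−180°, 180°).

At s = jω = j98:
quadratic: (j98)² + 13.2·j98 + 400 = -9204 + j1293.6 → |·| ≈ 9294.5, ∠ ≈ 172.00°
∠G = 0.00° − 172.00° = -172.00°

-172.0°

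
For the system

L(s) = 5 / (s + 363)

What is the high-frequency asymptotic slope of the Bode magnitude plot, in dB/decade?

-20 dB/decade

Each pole contributes −20 dB/decade at high frequency; each zero contributes +20 dB/decade.
Net: 0 zero(s) − 1 pole(s) → -20 dB/decade.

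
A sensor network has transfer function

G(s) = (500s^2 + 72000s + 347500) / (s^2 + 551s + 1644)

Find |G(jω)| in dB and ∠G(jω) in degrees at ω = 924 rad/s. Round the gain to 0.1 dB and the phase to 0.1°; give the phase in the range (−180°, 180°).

52.8 dB, 22.0°

Substitute s = j924:
Numerator: 500(j924)^2 + 72000(j924) + 347500 = -426540500 + j66528000
Denominator: (j924)^2 + 551(j924) + 1644 = -852132 + j509124
|N| = √(426540500² + 66528000²) ≈ 4.317e+08, ∠N ≈ 171.13°
|D| = √(852132² + 509124²) ≈ 9.9264e+05, ∠D ≈ 149.14°
|G| = 4.317e+08 / 9.9264e+05 ≈ 434.9
Gain = 20 log₁₀(434.9) ≈ 52.77 dB
∠G = 171.13° − 149.14° = 21.99°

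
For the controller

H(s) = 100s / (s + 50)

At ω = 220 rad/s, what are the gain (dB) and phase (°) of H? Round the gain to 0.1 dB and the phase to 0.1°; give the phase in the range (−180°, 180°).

At s = jω = j220:
zero at origin: s = j220 → |·| = 220, ∠ = 90.00°
pole (s+50): 50 + j220 → |·| = √(50²+220²) = √50900 ≈ 225.61, ∠ = arctan(220/50) ≈ 77.20°
|H| = 100 · 220 / 225.61 ≈ 97.513
Gain = 20 log₁₀(97.513) ≈ 39.78 dB
∠H = 90.00° − 77.20° = 12.80°

39.8 dB, 12.8°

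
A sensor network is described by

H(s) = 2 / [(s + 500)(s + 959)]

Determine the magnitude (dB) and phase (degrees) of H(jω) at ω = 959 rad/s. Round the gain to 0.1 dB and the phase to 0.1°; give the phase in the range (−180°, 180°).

At s = jω = j959:
pole (s+500): 500 + j959 → |·| = √(500²+959²) = √1169681 ≈ 1081.5, ∠ = arctan(959/500) ≈ 62.46°
pole (s+959): 959 + j959 → |·| = √(959²+959²) = √1839362 ≈ 1356.2, ∠ = arctan(959/959) ≈ 45.00°
|H| = 2 / 1.4667e+06 ≈ 1.3636e-06
Gain = 20 log₁₀(1.3636e-06) ≈ -117.31 dB
∠H = 0.00° − 107.46° = -107.46°

-117.3 dB, -107.5°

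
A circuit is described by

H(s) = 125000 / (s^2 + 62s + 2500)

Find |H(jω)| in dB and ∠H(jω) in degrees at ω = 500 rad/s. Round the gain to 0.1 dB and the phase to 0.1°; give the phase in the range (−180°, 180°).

At s = jω = j500:
quadratic: (j500)² + 62·j500 + 2500 = -247500 + j31000 → |·| ≈ 2.4943e+05, ∠ ≈ 172.86°
|H| = 125000 / 2.4943e+05 ≈ 0.50114
Gain = 20 log₁₀(0.50114) ≈ -6.00 dB
∠H = 0.00° − 172.86° = -172.86°

-6.0 dB, -172.9°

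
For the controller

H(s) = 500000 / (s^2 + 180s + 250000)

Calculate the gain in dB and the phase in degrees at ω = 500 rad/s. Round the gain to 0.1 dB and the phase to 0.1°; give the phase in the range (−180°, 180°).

14.9 dB, -90.0°

At s = jω = j500:
quadratic: (j500)² + 180·j500 + 250000 = 0 + j90000 → |·| ≈ 90000, ∠ ≈ 90.00°
|H| = 500000 / 90000 ≈ 5.5556
Gain = 20 log₁₀(5.5556) ≈ 14.89 dB
∠H = 0.00° − 90.00° = -90.00°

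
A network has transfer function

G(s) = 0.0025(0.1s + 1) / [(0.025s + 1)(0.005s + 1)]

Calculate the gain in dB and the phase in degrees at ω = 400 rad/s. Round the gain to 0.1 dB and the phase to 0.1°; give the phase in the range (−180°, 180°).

-47.0 dB, -59.2°

At ω = 400 rad/s:
zero (1 + j400·0.1) = 1 + j40 → |·| ≈ 40.012, ∠ ≈ 88.57°
pole (1 + j400·0.025) = 1 + j10 → |·| ≈ 10.05, ∠ ≈ 84.29°
pole (1 + j400·0.005) = 1 + j2 → |·| ≈ 2.2361, ∠ ≈ 63.43°
|G| = 0.0025 · 40.012 / (10.05 · 2.2361) ≈ 0.0044512
Gain = 20 log₁₀(0.0044512) ≈ -47.03 dB
∠G = (88.57°) − (84.29° + 63.43°) = -59.15°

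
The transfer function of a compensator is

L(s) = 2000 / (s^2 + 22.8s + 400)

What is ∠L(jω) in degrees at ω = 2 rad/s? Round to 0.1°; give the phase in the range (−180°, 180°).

-6.6°

At s = jω = j2:
quadratic: (j2)² + 22.8·j2 + 400 = 396 + j45.6 → |·| ≈ 398.62, ∠ ≈ 6.57°
∠L = 0.00° − 6.57° = -6.57°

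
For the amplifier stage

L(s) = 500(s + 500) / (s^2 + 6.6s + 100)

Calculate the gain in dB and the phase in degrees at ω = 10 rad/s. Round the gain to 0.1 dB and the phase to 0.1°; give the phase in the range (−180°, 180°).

At s = jω = j10:
zero (s+500): 500 + j10 → |·| = √(500²+10²) = √250100 ≈ 500.1, ∠ = arctan(10/500) ≈ 1.15°
quadratic: (j10)² + 6.6·j10 + 100 = 0 + j66 → |·| ≈ 66, ∠ ≈ 90.00°
|L| = 500 · 500.1 / 66 ≈ 3788.6
Gain = 20 log₁₀(3788.6) ≈ 71.57 dB
∠L = 1.15° − 90.00° = -88.85°

71.6 dB, -88.9°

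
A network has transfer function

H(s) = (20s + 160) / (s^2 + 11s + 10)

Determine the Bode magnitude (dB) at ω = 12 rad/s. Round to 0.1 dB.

Substitute s = j12:
Numerator: 20(j12) + 160 = 160 + j240
Denominator: (j12)^2 + 11(j12) + 10 = -134 + j132
|N| = √(160² + 240²) ≈ 288.44, ∠N ≈ 56.31°
|D| = √(134² + 132²) ≈ 188.1, ∠D ≈ 135.43°
|H| = 288.44 / 188.1 ≈ 1.5334
Gain = 20 log₁₀(1.5334) ≈ 3.71 dB

3.7 dB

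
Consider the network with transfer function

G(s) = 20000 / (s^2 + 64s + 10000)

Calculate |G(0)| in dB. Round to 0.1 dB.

6.0 dB

G(0) = 20000 / 10000 = 2
20 log₁₀(2) ≈ 6.02 dB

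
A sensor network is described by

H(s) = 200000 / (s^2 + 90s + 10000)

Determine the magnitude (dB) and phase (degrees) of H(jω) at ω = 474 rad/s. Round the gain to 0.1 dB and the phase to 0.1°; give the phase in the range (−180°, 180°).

At s = jω = j474:
quadratic: (j474)² + 90·j474 + 10000 = -214676 + j42660 → |·| ≈ 2.1887e+05, ∠ ≈ 168.76°
|H| = 200000 / 2.1887e+05 ≈ 0.91378
Gain = 20 log₁₀(0.91378) ≈ -0.78 dB
∠H = 0.00° − 168.76° = -168.76°

-0.8 dB, -168.8°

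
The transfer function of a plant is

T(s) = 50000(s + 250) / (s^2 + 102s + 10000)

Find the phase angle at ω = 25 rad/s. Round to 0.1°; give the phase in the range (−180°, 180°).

At s = jω = j25:
zero (s+250): 250 + j25 → |·| = √(250²+25²) = √63125 ≈ 251.25, ∠ = arctan(25/250) ≈ 5.71°
quadratic: (j25)² + 102·j25 + 10000 = 9375 + j2550 → |·| ≈ 9715.6, ∠ ≈ 15.22°
∠T = 5.71° − 15.22° = -9.51°

-9.5°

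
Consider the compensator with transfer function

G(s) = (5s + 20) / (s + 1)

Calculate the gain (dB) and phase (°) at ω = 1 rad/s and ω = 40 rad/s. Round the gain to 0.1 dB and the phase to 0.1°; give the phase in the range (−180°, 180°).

ω = 1: 23.3 dB, -31.0°; ω = 40: 14.0 dB, -4.3°

Substitute s = j1:
Numerator: 5(j1) + 20 = 20 + j5
Denominator: (j1) + 1 = 1 + j1
|N| = √(20² + 5²) ≈ 20.616, ∠N ≈ 14.04°
|D| = √(1² + 1²) ≈ 1.4142, ∠D ≈ 45.00°
|G| = 20.616 / 1.4142 ≈ 14.578
Gain = 20 log₁₀(14.578) ≈ 23.27 dB
∠G = 14.04° − 45.00° = -30.96°

Substitute s = j40:
Numerator: 5(j40) + 20 = 20 + j200
Denominator: (j40) + 1 = 1 + j40
|N| = √(20² + 200²) ≈ 201, ∠N ≈ 84.29°
|D| = √(1² + 40²) ≈ 40.012, ∠D ≈ 88.57°
|G| = 201 / 40.012 ≈ 5.0235
Gain = 20 log₁₀(5.0235) ≈ 14.02 dB
∠G = 84.29° − 88.57° = -4.28°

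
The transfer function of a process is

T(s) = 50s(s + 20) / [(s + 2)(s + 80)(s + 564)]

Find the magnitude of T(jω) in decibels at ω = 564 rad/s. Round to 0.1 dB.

At s = jω = j564:
zero (s+20): 20 + j564 → |·| = √(20²+564²) = √318496 ≈ 564.35, ∠ = arctan(564/20) ≈ 87.97°
zero at origin: s = j564 → |·| = 564, ∠ = 90.00°
pole (s+2): 2 + j564 → |·| = √(2²+564²) = √318100 ≈ 564, ∠ = arctan(564/2) ≈ 89.80°
pole (s+80): 80 + j564 → |·| = √(80²+564²) = √324496 ≈ 569.65, ∠ = arctan(564/80) ≈ 81.93°
pole (s+564): 564 + j564 → |·| = √(564²+564²) = √636192 ≈ 797.62, ∠ = arctan(564/564) ≈ 45.00°
|T| = 50 · 3.1829e+05 / 2.5626e+08 ≈ 0.062103
Gain = 20 log₁₀(0.062103) ≈ -24.14 dB

-24.1 dB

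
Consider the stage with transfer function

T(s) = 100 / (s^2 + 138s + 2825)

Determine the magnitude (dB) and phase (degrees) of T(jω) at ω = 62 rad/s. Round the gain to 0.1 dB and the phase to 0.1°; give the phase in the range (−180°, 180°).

-38.7 dB, -96.8°

Substitute s = j62:
Numerator: 100 = 100 + j0
Denominator: (j62)^2 + 138(j62) + 2825 = -1019 + j8556
|N| = √(100² + 0²) ≈ 100, ∠N ≈ 0.00°
|D| = √(1019² + 8556²) ≈ 8616.5, ∠D ≈ 96.79°
|T| = 100 / 8616.5 ≈ 0.011606
Gain = 20 log₁₀(0.011606) ≈ -38.71 dB
∠T = 0.00° − 96.79° = -96.79°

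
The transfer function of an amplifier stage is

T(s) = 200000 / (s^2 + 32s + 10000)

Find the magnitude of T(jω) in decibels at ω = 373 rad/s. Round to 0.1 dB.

3.8 dB

At s = jω = j373:
quadratic: (j373)² + 32·j373 + 10000 = -129129 + j11936 → |·| ≈ 1.2968e+05, ∠ ≈ 174.72°
|T| = 200000 / 1.2968e+05 ≈ 1.5423
Gain = 20 log₁₀(1.5423) ≈ 3.76 dB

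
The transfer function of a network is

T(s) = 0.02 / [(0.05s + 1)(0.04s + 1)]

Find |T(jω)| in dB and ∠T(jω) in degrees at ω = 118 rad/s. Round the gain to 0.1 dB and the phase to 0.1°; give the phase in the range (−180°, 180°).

At ω = 118 rad/s:
pole (1 + j118·0.05) = 1 + j5.9 → |·| ≈ 5.9841, ∠ ≈ 80.38°
pole (1 + j118·0.04) = 1 + j4.72 → |·| ≈ 4.8248, ∠ ≈ 78.04°
|T| = 0.02 · 1 / (5.9841 · 4.8248) ≈ 0.00069271
Gain = 20 log₁₀(0.00069271) ≈ -63.19 dB
∠T = (0°) − (80.38° + 78.04°) = -158.42°

-63.2 dB, -158.4°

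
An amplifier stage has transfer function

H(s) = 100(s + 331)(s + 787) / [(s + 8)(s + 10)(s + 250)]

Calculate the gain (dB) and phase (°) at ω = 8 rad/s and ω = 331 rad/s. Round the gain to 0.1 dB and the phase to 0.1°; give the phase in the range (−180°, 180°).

At s = jω = j8:
zero (s+331): 331 + j8 → |·| = √(331²+8²) = √109625 ≈ 331.1, ∠ = arctan(8/331) ≈ 1.38°
zero (s+787): 787 + j8 → |·| = √(787²+8²) = √619433 ≈ 787.04, ∠ = arctan(8/787) ≈ 0.58°
pole (s+8): 8 + j8 → |·| = √(8²+8²) = √128 ≈ 11.314, ∠ = arctan(8/8) ≈ 45.00°
pole (s+10): 10 + j8 → |·| = √(10²+8²) = √164 ≈ 12.806, ∠ = arctan(8/10) ≈ 38.66°
pole (s+250): 250 + j8 → |·| = √(250²+8²) = √62564 ≈ 250.13, ∠ = arctan(8/250) ≈ 1.83°
|H| = 100 · 2.6059e+05 / 36241 ≈ 719.05
Gain = 20 log₁₀(719.05) ≈ 57.14 dB
∠H = 1.96° − 85.49° = -83.53°

At s = jω = j331:
zero (s+331): 331 + j331 → |·| = √(331²+331²) = √219122 ≈ 468.1, ∠ = arctan(331/331) ≈ 45.00°
zero (s+787): 787 + j331 → |·| = √(787²+331²) = √728930 ≈ 853.77, ∠ = arctan(331/787) ≈ 22.81°
pole (s+8): 8 + j331 → |·| = √(8²+331²) = √109625 ≈ 331.1, ∠ = arctan(331/8) ≈ 88.62°
pole (s+10): 10 + j331 → |·| = √(10²+331²) = √109661 ≈ 331.15, ∠ = arctan(331/10) ≈ 88.27°
pole (s+250): 250 + j331 → |·| = √(250²+331²) = √172061 ≈ 414.8, ∠ = arctan(331/250) ≈ 52.94°
|H| = 100 · 3.9965e+05 / 4.548e+07 ≈ 0.87874
Gain = 20 log₁₀(0.87874) ≈ -1.12 dB
∠H = 67.81° − 229.83° = -162.02°

ω = 8: 57.1 dB, -83.5°; ω = 331: -1.1 dB, -162.0°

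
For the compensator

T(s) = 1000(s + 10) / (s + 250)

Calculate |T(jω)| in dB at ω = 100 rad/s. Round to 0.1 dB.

At s = jω = j100:
zero (s+10): 10 + j100 → |·| = √(10²+100²) = √10100 ≈ 100.5, ∠ = arctan(100/10) ≈ 84.29°
pole (s+250): 250 + j100 → |·| = √(250²+100²) = √72500 ≈ 269.26, ∠ = arctan(100/250) ≈ 21.80°
|T| = 1000 · 100.5 / 269.26 ≈ 373.25
Gain = 20 log₁₀(373.25) ≈ 51.44 dB

51.4 dB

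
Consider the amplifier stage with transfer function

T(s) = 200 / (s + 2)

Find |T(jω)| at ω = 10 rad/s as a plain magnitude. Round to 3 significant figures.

At s = jω = j10:
pole (s+2): 2 + j10 → |·| = √(2²+10²) = √104 ≈ 10.198, ∠ = arctan(10/2) ≈ 78.69°
|T| = 200 / 10.198 ≈ 19.612

19.6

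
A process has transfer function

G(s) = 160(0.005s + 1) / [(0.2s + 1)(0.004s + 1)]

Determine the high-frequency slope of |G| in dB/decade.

-20 dB/decade

Each pole contributes −20 dB/decade at high frequency; each zero contributes +20 dB/decade.
Net: 1 zero(s) − 2 pole(s) → -20 dB/decade.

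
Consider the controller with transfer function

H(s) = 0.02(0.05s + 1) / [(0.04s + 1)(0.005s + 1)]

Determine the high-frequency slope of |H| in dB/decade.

-20 dB/decade

Each pole contributes −20 dB/decade at high frequency; each zero contributes +20 dB/decade.
Net: 1 zero(s) − 2 pole(s) → -20 dB/decade.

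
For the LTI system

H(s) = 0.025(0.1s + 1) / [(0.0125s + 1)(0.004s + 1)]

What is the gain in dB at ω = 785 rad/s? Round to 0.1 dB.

-24.4 dB

At ω = 785 rad/s:
zero (1 + j785·0.1) = 1 + j78.5 → |·| ≈ 78.506, ∠ ≈ 89.27°
pole (1 + j785·0.0125) = 1 + j9.8125 → |·| ≈ 9.8633, ∠ ≈ 84.18°
pole (1 + j785·0.004) = 1 + j3.14 → |·| ≈ 3.2954, ∠ ≈ 72.33°
|H| = 0.025 · 78.506 / (9.8633 · 3.2954) ≈ 0.060383
Gain = 20 log₁₀(0.060383) ≈ -24.38 dB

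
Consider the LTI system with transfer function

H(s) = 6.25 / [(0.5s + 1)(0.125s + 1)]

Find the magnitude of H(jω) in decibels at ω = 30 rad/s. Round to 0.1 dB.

-19.4 dB

At ω = 30 rad/s:
pole (1 + j30·0.5) = 1 + j15 → |·| ≈ 15.033, ∠ ≈ 86.19°
pole (1 + j30·0.125) = 1 + j3.75 → |·| ≈ 3.881, ∠ ≈ 75.07°
|H| = 6.25 · 1 / (15.033 · 3.881) ≈ 0.10712
Gain = 20 log₁₀(0.10712) ≈ -19.40 dB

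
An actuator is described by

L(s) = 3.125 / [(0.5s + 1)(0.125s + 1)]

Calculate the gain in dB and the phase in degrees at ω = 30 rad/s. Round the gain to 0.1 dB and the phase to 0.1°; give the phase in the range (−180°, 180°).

At ω = 30 rad/s:
pole (1 + j30·0.5) = 1 + j15 → |·| ≈ 15.033, ∠ ≈ 86.19°
pole (1 + j30·0.125) = 1 + j3.75 → |·| ≈ 3.881, ∠ ≈ 75.07°
|L| = 3.125 · 1 / (15.033 · 3.881) ≈ 0.053562
Gain = 20 log₁₀(0.053562) ≈ -25.42 dB
∠L = (0°) − (86.19° + 75.07°) = -161.26°

-25.4 dB, -161.3°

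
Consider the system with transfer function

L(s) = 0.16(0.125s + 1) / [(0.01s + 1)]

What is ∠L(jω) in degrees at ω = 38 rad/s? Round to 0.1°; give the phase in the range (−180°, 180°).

At ω = 38 rad/s:
zero (1 + j38·0.125) = 1 + j4.75 → |·| ≈ 4.8541, ∠ ≈ 78.11°
pole (1 + j38·0.01) = 1 + j0.38 → |·| ≈ 1.0698, ∠ ≈ 20.81°
∠L = (78.11°) − (20.81°) = 57.30°

57.3°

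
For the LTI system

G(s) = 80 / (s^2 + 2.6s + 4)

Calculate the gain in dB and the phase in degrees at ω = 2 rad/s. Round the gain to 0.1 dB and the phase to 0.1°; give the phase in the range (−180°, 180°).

At s = jω = j2:
quadratic: (j2)² + 2.6·j2 + 4 = 0 + j5.2 → |·| ≈ 5.2, ∠ ≈ 90.00°
|G| = 80 / 5.2 ≈ 15.385
Gain = 20 log₁₀(15.385) ≈ 23.74 dB
∠G = 0.00° − 90.00° = -90.00°

23.7 dB, -90.0°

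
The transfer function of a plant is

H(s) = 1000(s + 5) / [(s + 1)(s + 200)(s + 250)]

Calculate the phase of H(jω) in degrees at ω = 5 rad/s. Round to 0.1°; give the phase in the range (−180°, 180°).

-36.3°

At s = jω = j5:
zero (s+5): 5 + j5 → |·| = √(5²+5²) = √50 ≈ 7.0711, ∠ = arctan(5/5) ≈ 45.00°
pole (s+1): 1 + j5 → |·| = √(1²+5²) = √26 ≈ 5.099, ∠ = arctan(5/1) ≈ 78.69°
pole (s+200): 200 + j5 → |·| = √(200²+5²) = √40025 ≈ 200.06, ∠ = arctan(5/200) ≈ 1.43°
pole (s+250): 250 + j5 → |·| = √(250²+5²) = √62525 ≈ 250.05, ∠ = arctan(5/250) ≈ 1.15°
∠H = 45.00° − 81.27° = -36.27°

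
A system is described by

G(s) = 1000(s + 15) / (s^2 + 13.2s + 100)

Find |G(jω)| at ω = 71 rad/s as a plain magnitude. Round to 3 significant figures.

14.4

At s = jω = j71:
zero (s+15): 15 + j71 → |·| = √(15²+71²) = √5266 ≈ 72.567, ∠ = arctan(71/15) ≈ 78.07°
quadratic: (j71)² + 13.2·j71 + 100 = -4941 + j937.2 → |·| ≈ 5029.1, ∠ ≈ 169.26°
|G| = 1000 · 72.567 / 5029.1 ≈ 14.429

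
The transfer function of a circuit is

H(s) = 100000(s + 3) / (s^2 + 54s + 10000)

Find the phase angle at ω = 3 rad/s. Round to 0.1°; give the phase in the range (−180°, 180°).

44.1°

At s = jω = j3:
zero (s+3): 3 + j3 → |·| = √(3²+3²) = √18 ≈ 4.2426, ∠ = arctan(3/3) ≈ 45.00°
quadratic: (j3)² + 54·j3 + 10000 = 9991 + j162 → |·| ≈ 9992.3, ∠ ≈ 0.93°
∠H = 45.00° − 0.93° = 44.07°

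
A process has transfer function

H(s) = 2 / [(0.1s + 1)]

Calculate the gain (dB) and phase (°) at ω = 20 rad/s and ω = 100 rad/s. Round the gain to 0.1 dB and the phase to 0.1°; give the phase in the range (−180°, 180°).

At ω = 20 rad/s:
pole (1 + j20·0.1) = 1 + j2 → |·| ≈ 2.2361, ∠ ≈ 63.43°
|H| = 2 · 1 / (2.2361) ≈ 0.89441
Gain = 20 log₁₀(0.89441) ≈ -0.97 dB
∠H = (0°) − (63.43°) = -63.43°

At ω = 100 rad/s:
pole (1 + j100·0.1) = 1 + j10 → |·| ≈ 10.05, ∠ ≈ 84.29°
|H| = 2 · 1 / (10.05) ≈ 0.199
Gain = 20 log₁₀(0.199) ≈ -14.02 dB
∠H = (0°) − (84.29°) = -84.29°

ω = 20: -1.0 dB, -63.4°; ω = 100: -14.0 dB, -84.3°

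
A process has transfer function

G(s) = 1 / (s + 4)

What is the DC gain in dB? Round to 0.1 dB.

G(0) = 1 / (4) = 0.25
20 log₁₀(0.25) ≈ -12.04 dB

-12.0 dB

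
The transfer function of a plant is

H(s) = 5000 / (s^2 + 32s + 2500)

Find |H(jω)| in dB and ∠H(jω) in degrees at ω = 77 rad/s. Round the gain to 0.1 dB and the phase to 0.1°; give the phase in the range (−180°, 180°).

1.5 dB, -144.3°

At s = jω = j77:
quadratic: (j77)² + 32·j77 + 2500 = -3429 + j2464 → |·| ≈ 4222.5, ∠ ≈ 144.30°
|H| = 5000 / 4222.5 ≈ 1.1841
Gain = 20 log₁₀(1.1841) ≈ 1.47 dB
∠H = 0.00° − 144.30° = -144.30°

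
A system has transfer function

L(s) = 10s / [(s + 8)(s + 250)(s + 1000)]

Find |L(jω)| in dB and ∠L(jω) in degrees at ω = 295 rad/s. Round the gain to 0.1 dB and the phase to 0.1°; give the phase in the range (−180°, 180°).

At s = jω = j295:
zero at origin: s = j295 → |·| = 295, ∠ = 90.00°
pole (s+8): 8 + j295 → |·| = √(8²+295²) = √87089 ≈ 295.11, ∠ = arctan(295/8) ≈ 88.45°
pole (s+250): 250 + j295 → |·| = √(250²+295²) = √149525 ≈ 386.68, ∠ = arctan(295/250) ≈ 49.72°
pole (s+1000): 1000 + j295 → |·| = √(1000²+295²) = √1087025 ≈ 1042.6, ∠ = arctan(295/1000) ≈ 16.44°
|L| = 10 · 295 / 1.1897e+08 ≈ 2.4796e-05
Gain = 20 log₁₀(2.4796e-05) ≈ -92.11 dB
∠L = 90.00° − 154.61° = -64.61°

-92.1 dB, -64.6°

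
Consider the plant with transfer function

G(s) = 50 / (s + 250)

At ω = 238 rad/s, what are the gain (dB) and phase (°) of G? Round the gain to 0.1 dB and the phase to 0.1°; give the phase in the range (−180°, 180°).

-16.8 dB, -43.6°

At s = jω = j238:
pole (s+250): 250 + j238 → |·| = √(250²+238²) = √119144 ≈ 345.17, ∠ = arctan(238/250) ≈ 43.59°
|G| = 50 / 345.17 ≈ 0.14486
Gain = 20 log₁₀(0.14486) ≈ -16.78 dB
∠G = 0.00° − 43.59° = -43.59°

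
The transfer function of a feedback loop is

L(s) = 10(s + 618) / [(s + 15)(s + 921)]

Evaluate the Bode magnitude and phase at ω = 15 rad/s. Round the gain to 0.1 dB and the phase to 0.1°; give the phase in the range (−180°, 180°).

At s = jω = j15:
zero (s+618): 618 + j15 → |·| = √(618²+15²) = √382149 ≈ 618.18, ∠ = arctan(15/618) ≈ 1.39°
pole (s+15): 15 + j15 → |·| = √(15²+15²) = √450 ≈ 21.213, ∠ = arctan(15/15) ≈ 45.00°
pole (s+921): 921 + j15 → |·| = √(921²+15²) = √848466 ≈ 921.12, ∠ = arctan(15/921) ≈ 0.93°
|L| = 10 · 618.18 / 19540 ≈ 0.31637
Gain = 20 log₁₀(0.31637) ≈ -10.00 dB
∠L = 1.39° − 45.93° = -44.54°

-10.0 dB, -44.5°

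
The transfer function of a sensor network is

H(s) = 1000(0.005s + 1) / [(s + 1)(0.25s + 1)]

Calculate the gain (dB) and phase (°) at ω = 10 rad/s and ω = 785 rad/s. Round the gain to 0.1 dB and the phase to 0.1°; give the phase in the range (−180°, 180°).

At ω = 10 rad/s:
zero (1 + j10·0.005) = 1 + j0.05 → |·| ≈ 1.0012, ∠ ≈ 2.86°
pole (1 + j10·1) = 1 + j10 → |·| ≈ 10.05, ∠ ≈ 84.29°
pole (1 + j10·0.25) = 1 + j2.5 → |·| ≈ 2.6926, ∠ ≈ 68.20°
|H| = 1000 · 1.0012 / (10.05 · 2.6926) ≈ 36.998
Gain = 20 log₁₀(36.998) ≈ 31.36 dB
∠H = (2.86°) − (84.29° + 68.20°) = -149.63°

At ω = 785 rad/s:
zero (1 + j785·0.005) = 1 + j3.925 → |·| ≈ 4.0504, ∠ ≈ 75.71°
pole (1 + j785·1) = 1 + j785 → |·| ≈ 785, ∠ ≈ 89.93°
pole (1 + j785·0.25) = 1 + j196.25 → |·| ≈ 196.25, ∠ ≈ 89.71°
|H| = 1000 · 4.0504 / (785 · 196.25) ≈ 0.026292
Gain = 20 log₁₀(0.026292) ≈ -31.60 dB
∠H = (75.71°) − (89.93° + 89.71°) = -103.93°

ω = 10: 31.4 dB, -149.6°; ω = 785: -31.6 dB, -103.9°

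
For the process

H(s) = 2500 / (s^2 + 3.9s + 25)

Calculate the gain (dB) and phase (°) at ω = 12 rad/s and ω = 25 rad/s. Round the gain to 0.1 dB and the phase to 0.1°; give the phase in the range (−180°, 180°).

At s = jω = j12:
quadratic: (j12)² + 3.9·j12 + 25 = -119 + j46.8 → |·| ≈ 127.87, ∠ ≈ 158.53°
|H| = 2500 / 127.87 ≈ 19.551
Gain = 20 log₁₀(19.551) ≈ 25.82 dB
∠H = 0.00° − 158.53° = -158.53°

At s = jω = j25:
quadratic: (j25)² + 3.9·j25 + 25 = -600 + j97.5 → |·| ≈ 607.87, ∠ ≈ 170.77°
|H| = 2500 / 607.87 ≈ 4.1127
Gain = 20 log₁₀(4.1127) ≈ 12.28 dB
∠H = 0.00° − 170.77° = -170.77°

ω = 12: 25.8 dB, -158.5°; ω = 25: 12.3 dB, -170.8°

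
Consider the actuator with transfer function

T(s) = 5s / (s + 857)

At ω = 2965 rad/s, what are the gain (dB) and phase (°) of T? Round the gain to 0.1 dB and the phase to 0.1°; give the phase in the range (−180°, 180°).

13.6 dB, 16.1°

At s = jω = j2965:
zero at origin: s = j2965 → |·| = 2965, ∠ = 90.00°
pole (s+857): 857 + j2965 → |·| = √(857²+2965²) = √9525674 ≈ 3086.4, ∠ = arctan(2965/857) ≈ 73.88°
|T| = 5 · 2965 / 3086.4 ≈ 4.8033
Gain = 20 log₁₀(4.8033) ≈ 13.63 dB
∠T = 90.00° − 73.88° = 16.12°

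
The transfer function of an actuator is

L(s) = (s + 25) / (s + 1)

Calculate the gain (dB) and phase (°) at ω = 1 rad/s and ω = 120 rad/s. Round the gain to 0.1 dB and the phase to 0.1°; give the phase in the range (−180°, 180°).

At s = jω = j1:
zero (s+25): 25 + j1 → |·| = √(25²+1²) = √626 ≈ 25.02, ∠ = arctan(1/25) ≈ 2.29°
pole (s+1): 1 + j1 → |·| = √(1²+1²) = √2 ≈ 1.4142, ∠ = arctan(1/1) ≈ 45.00°
|L| = 1 · 25.02 / 1.4142 ≈ 17.692
Gain = 20 log₁₀(17.692) ≈ 24.96 dB
∠L = 2.29° − 45.00° = -42.71°

At s = jω = j120:
zero (s+25): 25 + j120 → |·| = √(25²+120²) = √15025 ≈ 122.58, ∠ = arctan(120/25) ≈ 78.23°
pole (s+1): 1 + j120 → |·| = √(1²+120²) = √14401 ≈ 120, ∠ = arctan(120/1) ≈ 89.52°
|L| = 1 · 122.58 / 120 ≈ 1.0215
Gain = 20 log₁₀(1.0215) ≈ 0.18 dB
∠L = 78.23° − 89.52° = -11.29°

ω = 1: 25.0 dB, -42.7°; ω = 120: 0.2 dB, -11.3°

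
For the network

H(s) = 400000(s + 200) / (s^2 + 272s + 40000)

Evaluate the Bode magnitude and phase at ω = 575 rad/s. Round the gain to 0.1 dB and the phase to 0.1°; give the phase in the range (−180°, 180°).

57.4 dB, -80.9°

At s = jω = j575:
zero (s+200): 200 + j575 → |·| = √(200²+575²) = √370625 ≈ 608.79, ∠ = arctan(575/200) ≈ 70.82°
quadratic: (j575)² + 272·j575 + 40000 = -290625 + j156400 → |·| ≈ 3.3004e+05, ∠ ≈ 151.71°
|H| = 400000 · 608.79 / 3.3004e+05 ≈ 737.84
Gain = 20 log₁₀(737.84) ≈ 57.36 dB
∠H = 70.82° − 151.71° = -80.89°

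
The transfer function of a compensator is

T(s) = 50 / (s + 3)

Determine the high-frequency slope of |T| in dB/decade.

-20 dB/decade

Each pole contributes −20 dB/decade at high frequency; each zero contributes +20 dB/decade.
Net: 0 zero(s) − 1 pole(s) → -20 dB/decade.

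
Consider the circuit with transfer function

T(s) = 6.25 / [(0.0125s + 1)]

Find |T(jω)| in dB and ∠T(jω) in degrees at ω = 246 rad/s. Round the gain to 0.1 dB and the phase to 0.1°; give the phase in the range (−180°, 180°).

At ω = 246 rad/s:
pole (1 + j246·0.0125) = 1 + j3.075 → |·| ≈ 3.2335, ∠ ≈ 71.99°
|T| = 6.25 · 1 / (3.2335) ≈ 1.9329
Gain = 20 log₁₀(1.9329) ≈ 5.72 dB
∠T = (0°) − (71.99°) = -71.99°

5.7 dB, -72.0°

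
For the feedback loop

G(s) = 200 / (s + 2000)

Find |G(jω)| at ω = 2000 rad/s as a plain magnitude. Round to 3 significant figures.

At s = jω = j2000:
pole (s+2000): 2000 + j2000 → |·| = √(2000²+2000²) = √8000000 ≈ 2828.4, ∠ = arctan(2000/2000) ≈ 45.00°
|G| = 200 / 2828.4 ≈ 0.070711

0.0707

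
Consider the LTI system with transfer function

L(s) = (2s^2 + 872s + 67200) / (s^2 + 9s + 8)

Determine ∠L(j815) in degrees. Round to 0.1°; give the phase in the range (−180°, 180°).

-28.8°

Substitute s = j815:
Numerator: 2(j815)^2 + 872(j815) + 67200 = -1261250 + j710680
Denominator: (j815)^2 + 9(j815) + 8 = -664217 + j7335
|N| = √(1261250² + 710680²) ≈ 1.4477e+06, ∠N ≈ 150.60°
|D| = √(664217² + 7335²) ≈ 6.6426e+05, ∠D ≈ 179.37°
∠L = 150.60° − 179.37° = -28.77°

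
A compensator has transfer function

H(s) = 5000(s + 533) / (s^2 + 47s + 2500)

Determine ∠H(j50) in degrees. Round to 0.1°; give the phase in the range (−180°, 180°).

At s = jω = j50:
zero (s+533): 533 + j50 → |·| = √(533²+50²) = √286589 ≈ 535.34, ∠ = arctan(50/533) ≈ 5.36°
quadratic: (j50)² + 47·j50 + 2500 = 0 + j2350 → |·| ≈ 2350, ∠ ≈ 90.00°
∠H = 5.36° − 90.00° = -84.64°

-84.6°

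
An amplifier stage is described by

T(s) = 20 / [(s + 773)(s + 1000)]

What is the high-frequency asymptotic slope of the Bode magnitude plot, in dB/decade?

Each pole contributes −20 dB/decade at high frequency; each zero contributes +20 dB/decade.
Net: 0 zero(s) − 2 pole(s) → -40 dB/decade.

-40 dB/decade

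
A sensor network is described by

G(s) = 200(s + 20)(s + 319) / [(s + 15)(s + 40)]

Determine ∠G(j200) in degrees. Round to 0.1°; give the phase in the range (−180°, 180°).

-48.0°

At s = jω = j200:
zero (s+20): 20 + j200 → |·| = √(20²+200²) = √40400 ≈ 201, ∠ = arctan(200/20) ≈ 84.29°
zero (s+319): 319 + j200 → |·| = √(319²+200²) = √141761 ≈ 376.51, ∠ = arctan(200/319) ≈ 32.09°
pole (s+15): 15 + j200 → |·| = √(15²+200²) = √40225 ≈ 200.56, ∠ = arctan(200/15) ≈ 85.71°
pole (s+40): 40 + j200 → |·| = √(40²+200²) = √41600 ≈ 203.96, ∠ = arctan(200/40) ≈ 78.69°
∠G = 116.38° − 164.40° = -48.02°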